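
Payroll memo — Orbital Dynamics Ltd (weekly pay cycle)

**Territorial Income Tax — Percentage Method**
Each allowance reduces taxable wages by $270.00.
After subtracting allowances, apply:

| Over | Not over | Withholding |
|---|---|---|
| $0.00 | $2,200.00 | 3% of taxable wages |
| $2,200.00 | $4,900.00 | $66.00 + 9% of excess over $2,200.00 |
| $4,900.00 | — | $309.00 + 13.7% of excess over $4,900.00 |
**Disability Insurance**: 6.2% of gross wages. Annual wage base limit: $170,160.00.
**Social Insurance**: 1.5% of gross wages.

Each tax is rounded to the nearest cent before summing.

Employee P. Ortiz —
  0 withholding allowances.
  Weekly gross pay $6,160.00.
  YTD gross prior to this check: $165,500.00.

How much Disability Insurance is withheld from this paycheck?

Disability Insurance: cap $170,160.00 − YTD $165,500.00 = $4,660.00 subject; 6.2% × $4,660.00 = $288.92

$288.92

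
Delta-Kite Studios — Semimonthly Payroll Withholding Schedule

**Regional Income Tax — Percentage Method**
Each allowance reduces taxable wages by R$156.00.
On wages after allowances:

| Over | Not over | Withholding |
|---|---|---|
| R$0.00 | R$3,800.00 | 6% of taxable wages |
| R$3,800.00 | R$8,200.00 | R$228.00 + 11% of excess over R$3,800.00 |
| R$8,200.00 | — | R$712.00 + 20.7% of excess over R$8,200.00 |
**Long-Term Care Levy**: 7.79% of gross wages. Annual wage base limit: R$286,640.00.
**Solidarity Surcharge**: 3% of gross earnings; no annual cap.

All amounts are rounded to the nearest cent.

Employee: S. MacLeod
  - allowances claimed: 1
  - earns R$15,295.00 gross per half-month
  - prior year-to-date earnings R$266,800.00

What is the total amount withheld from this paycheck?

R$3,798.70

Regional Income Tax: taxable = R$15,295.00 − 1×R$156.00 = R$15,139.00
  R$712.00 + 20.7% × (R$15,139.00 − R$8,200.00) = R$712.00 + 20.7% × R$6,939.00 = R$2,148.37
Long-Term Care Levy: 7.79% × R$15,295.00 = R$1,191.48
Solidarity Surcharge: 3% × R$15,295.00 = R$458.85
Total: R$2,148.37 + R$1,191.48 + R$458.85 = R$3,798.70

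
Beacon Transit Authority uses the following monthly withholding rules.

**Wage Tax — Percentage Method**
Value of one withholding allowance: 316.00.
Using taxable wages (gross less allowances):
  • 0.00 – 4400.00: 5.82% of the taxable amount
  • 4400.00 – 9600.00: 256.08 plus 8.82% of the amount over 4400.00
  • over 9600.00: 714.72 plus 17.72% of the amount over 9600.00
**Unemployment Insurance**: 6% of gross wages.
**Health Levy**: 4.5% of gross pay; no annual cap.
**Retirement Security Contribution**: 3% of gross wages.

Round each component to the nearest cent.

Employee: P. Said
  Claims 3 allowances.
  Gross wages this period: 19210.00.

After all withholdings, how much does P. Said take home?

14367.02

Wage Tax: taxable = 19210.00 − 3×316.00 = 18262.00
  714.72 + 17.72% × (18262.00 − 9600.00) = 714.72 + 17.72% × 8662.00 = 2249.63
Unemployment Insurance: 6% × 19210.00 = 1152.60
Health Levy: 4.5% × 19210.00 = 864.45
Retirement Security Contribution: 3% × 19210.00 = 576.30
Total withheld: 2249.63 + 1152.60 + 864.45 + 576.30 = 4842.98
Net pay: 19210.00 − 4842.98 = 14367.02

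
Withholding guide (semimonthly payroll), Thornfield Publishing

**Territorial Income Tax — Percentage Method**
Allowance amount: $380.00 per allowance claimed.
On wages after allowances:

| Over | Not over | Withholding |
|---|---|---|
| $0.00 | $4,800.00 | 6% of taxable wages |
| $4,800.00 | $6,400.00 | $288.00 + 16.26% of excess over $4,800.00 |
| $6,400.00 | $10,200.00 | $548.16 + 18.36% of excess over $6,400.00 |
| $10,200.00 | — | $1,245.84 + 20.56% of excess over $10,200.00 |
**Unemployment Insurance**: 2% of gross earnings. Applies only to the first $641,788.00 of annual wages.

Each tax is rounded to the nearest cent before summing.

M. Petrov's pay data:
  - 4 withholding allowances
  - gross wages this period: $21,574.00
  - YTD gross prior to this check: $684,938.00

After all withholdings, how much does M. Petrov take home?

Territorial Income Tax: taxable = $21,574.00 − 4×$380.00 = $20,054.00
  $1,245.84 + 20.56% × ($20,054.00 − $10,200.00) = $1,245.84 + 20.56% × $9,854.00 = $3,271.82
Unemployment Insurance: YTD $684,938.00 ≥ cap $641,788.00 → $0.00
Total withheld: $3,271.82 + $0.00 = $3,271.82
Net pay: $21,574.00 − $3,271.82 = $18,302.18

$18,302.18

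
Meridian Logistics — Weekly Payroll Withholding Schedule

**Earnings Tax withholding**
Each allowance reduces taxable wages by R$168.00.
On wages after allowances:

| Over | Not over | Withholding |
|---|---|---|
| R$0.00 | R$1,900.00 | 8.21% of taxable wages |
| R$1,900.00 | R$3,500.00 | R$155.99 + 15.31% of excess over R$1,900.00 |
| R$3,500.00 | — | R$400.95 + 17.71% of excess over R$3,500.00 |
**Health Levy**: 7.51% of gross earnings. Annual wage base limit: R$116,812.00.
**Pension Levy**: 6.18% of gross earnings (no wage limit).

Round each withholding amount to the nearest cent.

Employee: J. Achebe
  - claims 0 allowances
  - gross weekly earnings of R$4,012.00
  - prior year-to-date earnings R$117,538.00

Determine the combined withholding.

R$739.57

Earnings Tax: taxable = R$4,012.00
  R$400.95 + 17.71% × (R$4,012.00 − R$3,500.00) = R$400.95 + 17.71% × R$512.00 = R$491.63
Health Levy: YTD R$117,538.00 ≥ cap R$116,812.00 → R$0.00
Pension Levy: 6.18% × R$4,012.00 = R$247.94
Total: R$491.63 + R$0.00 + R$247.94 = R$739.57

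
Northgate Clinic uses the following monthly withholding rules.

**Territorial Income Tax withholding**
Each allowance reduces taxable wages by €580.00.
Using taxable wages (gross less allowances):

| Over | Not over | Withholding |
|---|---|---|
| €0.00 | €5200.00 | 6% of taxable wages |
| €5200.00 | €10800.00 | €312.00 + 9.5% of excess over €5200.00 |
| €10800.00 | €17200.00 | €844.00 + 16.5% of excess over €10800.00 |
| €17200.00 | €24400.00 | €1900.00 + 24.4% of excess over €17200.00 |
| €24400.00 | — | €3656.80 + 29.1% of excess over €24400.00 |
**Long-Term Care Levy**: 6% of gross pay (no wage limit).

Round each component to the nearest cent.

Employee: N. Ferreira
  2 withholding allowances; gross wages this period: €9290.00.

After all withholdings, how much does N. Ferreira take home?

Territorial Income Tax: taxable = €9290.00 − 2×€580.00 = €8130.00
  €312.00 + 9.5% × (€8130.00 − €5200.00) = €312.00 + 9.5% × €2930.00 = €590.35
Long-Term Care Levy: 6% × €9290.00 = €557.40
Total withheld: €590.35 + €557.40 = €1147.75
Net pay: €9290.00 − €1147.75 = €8142.25

€8142.25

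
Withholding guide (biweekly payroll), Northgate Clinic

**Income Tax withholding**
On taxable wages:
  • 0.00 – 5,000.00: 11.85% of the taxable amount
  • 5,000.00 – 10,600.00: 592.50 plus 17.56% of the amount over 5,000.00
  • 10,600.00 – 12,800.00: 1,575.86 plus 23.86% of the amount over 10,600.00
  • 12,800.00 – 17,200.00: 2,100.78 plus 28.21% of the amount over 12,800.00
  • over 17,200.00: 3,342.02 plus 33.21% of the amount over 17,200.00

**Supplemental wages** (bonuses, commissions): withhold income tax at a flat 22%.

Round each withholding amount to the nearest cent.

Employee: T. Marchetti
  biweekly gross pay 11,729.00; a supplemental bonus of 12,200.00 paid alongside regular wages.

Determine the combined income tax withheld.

4,529.24

Income Tax: taxable = 11,729.00
  1,575.86 + 23.86% × (11,729.00 − 10,600.00) = 1,575.86 + 23.86% × 1,129.00 = 1,845.24
Supplemental (22% flat on bonus): 22% × 12,200.00 = 2,684.00
Total income tax: 1,845.24 + 2,684.00 = 4,529.24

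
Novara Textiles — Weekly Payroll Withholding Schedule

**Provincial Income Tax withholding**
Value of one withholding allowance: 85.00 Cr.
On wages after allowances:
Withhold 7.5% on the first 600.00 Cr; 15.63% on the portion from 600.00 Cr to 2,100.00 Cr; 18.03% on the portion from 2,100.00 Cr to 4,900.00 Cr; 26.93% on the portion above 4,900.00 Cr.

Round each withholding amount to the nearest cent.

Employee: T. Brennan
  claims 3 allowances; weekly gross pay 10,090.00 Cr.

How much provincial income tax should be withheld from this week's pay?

Provincial Income Tax: taxable = 10,090.00 Cr − 3×85.00 Cr = 9,835.00 Cr
  784.29 Cr + 26.93% × (9,835.00 Cr − 4,900.00 Cr) = 784.29 Cr + 26.93% × 4,935.00 Cr = 2,113.29 Cr

2,113.29 Cr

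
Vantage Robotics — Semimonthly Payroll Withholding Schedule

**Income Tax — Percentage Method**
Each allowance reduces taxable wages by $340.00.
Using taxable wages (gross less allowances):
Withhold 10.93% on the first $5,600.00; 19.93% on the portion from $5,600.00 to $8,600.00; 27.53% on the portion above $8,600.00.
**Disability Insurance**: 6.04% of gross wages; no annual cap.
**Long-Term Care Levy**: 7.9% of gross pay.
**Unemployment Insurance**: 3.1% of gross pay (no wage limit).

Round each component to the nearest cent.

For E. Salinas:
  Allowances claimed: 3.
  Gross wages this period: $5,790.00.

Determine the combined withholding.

Income Tax: taxable = $5,790.00 − 3×$340.00 = $4,770.00
  10.93% × $4,770.00 = $521.36
Disability Insurance: 6.04% × $5,790.00 = $349.72
Long-Term Care Levy: 7.9% × $5,790.00 = $457.41
Unemployment Insurance: 3.1% × $5,790.00 = $179.49
Total: $521.36 + $349.72 + $457.41 + $179.49 = $1,507.98

$1,507.98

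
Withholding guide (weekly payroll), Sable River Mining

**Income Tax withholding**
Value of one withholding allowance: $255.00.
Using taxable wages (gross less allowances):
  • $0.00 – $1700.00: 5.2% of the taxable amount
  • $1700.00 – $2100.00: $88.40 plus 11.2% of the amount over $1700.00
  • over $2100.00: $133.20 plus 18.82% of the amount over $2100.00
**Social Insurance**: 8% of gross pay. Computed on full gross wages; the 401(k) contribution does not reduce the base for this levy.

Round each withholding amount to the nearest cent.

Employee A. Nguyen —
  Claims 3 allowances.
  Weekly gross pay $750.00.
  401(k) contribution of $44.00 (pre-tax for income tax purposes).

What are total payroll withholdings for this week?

$60.00

Income Tax: taxable = $750.00 − $44.00 − 3×$255.00 = $-59.00
  Taxable ≤ 0 → $0.00
Social Insurance: 8% × $750.00 = $60.00
Total: $0.00 + $60.00 = $60.00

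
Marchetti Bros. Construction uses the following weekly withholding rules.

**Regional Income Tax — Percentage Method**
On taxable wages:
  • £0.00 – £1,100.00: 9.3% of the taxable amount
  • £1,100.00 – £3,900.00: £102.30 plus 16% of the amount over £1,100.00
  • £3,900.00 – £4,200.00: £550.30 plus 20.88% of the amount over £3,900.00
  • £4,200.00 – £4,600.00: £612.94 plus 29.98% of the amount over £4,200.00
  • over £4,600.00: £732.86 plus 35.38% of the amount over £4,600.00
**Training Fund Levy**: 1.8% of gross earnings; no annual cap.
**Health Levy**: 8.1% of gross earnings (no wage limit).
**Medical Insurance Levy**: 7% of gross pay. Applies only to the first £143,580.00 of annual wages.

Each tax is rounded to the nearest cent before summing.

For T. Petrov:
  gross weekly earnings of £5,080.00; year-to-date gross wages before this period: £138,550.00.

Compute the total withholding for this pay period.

£1,757.70

Regional Income Tax: taxable = £5,080.00
  £732.86 + 35.38% × (£5,080.00 − £4,600.00) = £732.86 + 35.38% × £480.00 = £902.68
Training Fund Levy: 1.8% × £5,080.00 = £91.44
Health Levy: 8.1% × £5,080.00 = £411.48
Medical Insurance Levy: cap £143,580.00 − YTD £138,550.00 = £5,030.00 subject; 7% × £5,030.00 = £352.10
Total: £902.68 + £91.44 + £411.48 + £352.10 = £1,757.70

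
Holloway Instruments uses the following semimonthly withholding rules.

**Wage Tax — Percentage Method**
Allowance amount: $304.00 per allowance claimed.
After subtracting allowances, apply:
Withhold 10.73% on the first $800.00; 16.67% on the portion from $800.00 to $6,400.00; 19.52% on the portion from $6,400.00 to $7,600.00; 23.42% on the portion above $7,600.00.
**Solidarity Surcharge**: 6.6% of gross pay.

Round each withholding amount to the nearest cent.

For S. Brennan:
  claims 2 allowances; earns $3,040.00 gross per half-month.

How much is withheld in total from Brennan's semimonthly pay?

$558.53

Wage Tax: taxable = $3,040.00 − 2×$304.00 = $2,432.00
  $85.84 + 16.67% × ($2,432.00 − $800.00) = $85.84 + 16.67% × $1,632.00 = $357.89
Solidarity Surcharge: 6.6% × $3,040.00 = $200.64
Total: $357.89 + $200.64 = $558.53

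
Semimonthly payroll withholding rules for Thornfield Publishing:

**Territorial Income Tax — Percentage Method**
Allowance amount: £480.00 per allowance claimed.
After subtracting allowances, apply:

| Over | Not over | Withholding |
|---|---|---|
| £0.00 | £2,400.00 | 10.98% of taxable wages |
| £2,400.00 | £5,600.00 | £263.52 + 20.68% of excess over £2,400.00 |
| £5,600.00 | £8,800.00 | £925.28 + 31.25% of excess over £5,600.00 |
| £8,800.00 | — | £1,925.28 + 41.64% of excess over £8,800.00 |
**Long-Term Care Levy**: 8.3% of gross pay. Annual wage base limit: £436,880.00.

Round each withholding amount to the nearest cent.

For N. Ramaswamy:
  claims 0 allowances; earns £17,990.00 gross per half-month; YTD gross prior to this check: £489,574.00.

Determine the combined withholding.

Territorial Income Tax: taxable = £17,990.00
  £1,925.28 + 41.64% × (£17,990.00 − £8,800.00) = £1,925.28 + 41.64% × £9,190.00 = £5,752.00
Long-Term Care Levy: YTD £489,574.00 ≥ cap £436,880.00 → £0.00
Total: £5,752.00 + £0.00 = £5,752.00

£5,752.00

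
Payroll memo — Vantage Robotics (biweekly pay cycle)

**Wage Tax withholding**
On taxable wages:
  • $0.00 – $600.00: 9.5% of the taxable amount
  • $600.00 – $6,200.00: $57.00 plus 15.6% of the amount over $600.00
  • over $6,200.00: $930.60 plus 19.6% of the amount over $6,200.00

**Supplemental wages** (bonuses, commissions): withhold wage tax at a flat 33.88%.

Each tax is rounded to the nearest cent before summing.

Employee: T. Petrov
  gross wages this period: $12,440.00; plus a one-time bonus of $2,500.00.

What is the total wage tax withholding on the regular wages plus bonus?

Wage Tax: taxable = $12,440.00
  $930.60 + 19.6% × ($12,440.00 − $6,200.00) = $930.60 + 19.6% × $6,240.00 = $2,153.64
Supplemental (33.88% flat on bonus): 33.88% × $2,500.00 = $847.00
Total wage tax: $2,153.64 + $847.00 = $3,000.64

$3,000.64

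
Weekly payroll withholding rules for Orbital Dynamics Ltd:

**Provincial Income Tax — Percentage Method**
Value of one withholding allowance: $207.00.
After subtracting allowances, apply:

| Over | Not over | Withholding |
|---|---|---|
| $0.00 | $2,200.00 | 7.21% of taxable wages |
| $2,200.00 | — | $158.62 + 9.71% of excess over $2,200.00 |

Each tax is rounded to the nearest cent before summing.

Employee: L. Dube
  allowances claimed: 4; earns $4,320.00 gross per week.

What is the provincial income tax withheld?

$284.07

Provincial Income Tax: taxable = $4,320.00 − 4×$207.00 = $3,492.00
  $158.62 + 9.71% × ($3,492.00 − $2,200.00) = $158.62 + 9.71% × $1,292.00 = $284.07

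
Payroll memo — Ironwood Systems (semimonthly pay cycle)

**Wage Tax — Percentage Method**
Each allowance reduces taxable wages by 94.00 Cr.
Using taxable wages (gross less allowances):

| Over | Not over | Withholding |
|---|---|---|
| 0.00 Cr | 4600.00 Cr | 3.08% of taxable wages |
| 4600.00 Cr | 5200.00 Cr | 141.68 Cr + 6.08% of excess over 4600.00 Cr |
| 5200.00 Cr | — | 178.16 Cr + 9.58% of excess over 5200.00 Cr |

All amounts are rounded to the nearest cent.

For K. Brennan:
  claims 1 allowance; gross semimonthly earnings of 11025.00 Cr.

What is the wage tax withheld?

727.19 Cr

Wage Tax: taxable = 11025.00 Cr − 1×94.00 Cr = 10931.00 Cr
  178.16 Cr + 9.58% × (10931.00 Cr − 5200.00 Cr) = 178.16 Cr + 9.58% × 5731.00 Cr = 727.19 Cr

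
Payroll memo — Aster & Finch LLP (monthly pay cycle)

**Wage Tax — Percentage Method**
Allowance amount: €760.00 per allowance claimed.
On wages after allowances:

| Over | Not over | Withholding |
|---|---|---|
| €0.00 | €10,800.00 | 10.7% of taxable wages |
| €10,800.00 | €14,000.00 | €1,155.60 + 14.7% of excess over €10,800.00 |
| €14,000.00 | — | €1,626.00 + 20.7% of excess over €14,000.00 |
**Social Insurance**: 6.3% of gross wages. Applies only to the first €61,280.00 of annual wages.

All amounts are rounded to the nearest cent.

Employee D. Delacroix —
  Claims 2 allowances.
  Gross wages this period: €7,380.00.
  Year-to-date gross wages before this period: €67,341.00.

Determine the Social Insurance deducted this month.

Social Insurance: YTD €67,341.00 ≥ cap €61,280.00 → €0.00

€0.00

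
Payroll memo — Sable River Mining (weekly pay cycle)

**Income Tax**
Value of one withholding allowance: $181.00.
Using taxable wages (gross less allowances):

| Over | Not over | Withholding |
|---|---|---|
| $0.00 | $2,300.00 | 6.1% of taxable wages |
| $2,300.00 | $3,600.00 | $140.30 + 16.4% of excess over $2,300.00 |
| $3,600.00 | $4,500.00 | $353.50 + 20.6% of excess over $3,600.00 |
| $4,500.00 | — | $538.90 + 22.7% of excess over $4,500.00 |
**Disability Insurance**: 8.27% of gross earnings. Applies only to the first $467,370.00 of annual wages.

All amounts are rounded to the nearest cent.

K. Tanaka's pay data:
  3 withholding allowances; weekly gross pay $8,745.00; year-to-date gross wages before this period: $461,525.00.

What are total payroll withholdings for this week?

$1,862.63

Income Tax: taxable = $8,745.00 − 3×$181.00 = $8,202.00
  $538.90 + 22.7% × ($8,202.00 − $4,500.00) = $538.90 + 22.7% × $3,702.00 = $1,379.25
Disability Insurance: cap $467,370.00 − YTD $461,525.00 = $5,845.00 subject; 8.27% × $5,845.00 = $483.38
Total: $1,379.25 + $483.38 = $1,862.63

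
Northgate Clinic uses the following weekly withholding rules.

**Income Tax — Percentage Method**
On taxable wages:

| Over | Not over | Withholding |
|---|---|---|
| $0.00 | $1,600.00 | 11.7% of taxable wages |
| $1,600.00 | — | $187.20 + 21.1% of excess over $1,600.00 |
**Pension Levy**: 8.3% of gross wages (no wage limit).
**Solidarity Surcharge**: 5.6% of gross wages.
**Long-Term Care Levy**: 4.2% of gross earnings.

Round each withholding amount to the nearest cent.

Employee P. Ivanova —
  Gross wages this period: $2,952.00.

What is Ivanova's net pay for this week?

Income Tax: taxable = $2,952.00
  $187.20 + 21.1% × ($2,952.00 − $1,600.00) = $187.20 + 21.1% × $1,352.00 = $472.47
Pension Levy: 8.3% × $2,952.00 = $245.02
Solidarity Surcharge: 5.6% × $2,952.00 = $165.31
Long-Term Care Levy: 4.2% × $2,952.00 = $123.98
Total withheld: $472.47 + $245.02 + $165.31 + $123.98 = $1,006.78
Net pay: $2,952.00 − $1,006.78 = $1,945.22

$1,945.22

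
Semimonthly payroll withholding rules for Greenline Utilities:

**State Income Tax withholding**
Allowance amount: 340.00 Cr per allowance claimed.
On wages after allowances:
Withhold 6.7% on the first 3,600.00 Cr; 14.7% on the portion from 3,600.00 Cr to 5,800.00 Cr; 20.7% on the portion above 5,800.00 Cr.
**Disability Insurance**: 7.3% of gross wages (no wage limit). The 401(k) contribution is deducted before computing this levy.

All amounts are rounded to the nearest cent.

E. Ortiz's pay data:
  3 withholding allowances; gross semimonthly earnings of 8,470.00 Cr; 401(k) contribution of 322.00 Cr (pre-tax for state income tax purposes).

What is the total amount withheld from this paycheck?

State Income Tax: taxable = 8,470.00 Cr − 322.00 Cr − 3×340.00 Cr = 7,128.00 Cr
  564.60 Cr + 20.7% × (7,128.00 Cr − 5,800.00 Cr) = 564.60 Cr + 20.7% × 1,328.00 Cr = 839.50 Cr
Disability Insurance: 7.3% × 8,148.00 Cr = 594.80 Cr
Total: 839.50 Cr + 594.80 Cr = 1,434.30 Cr

1,434.30 Cr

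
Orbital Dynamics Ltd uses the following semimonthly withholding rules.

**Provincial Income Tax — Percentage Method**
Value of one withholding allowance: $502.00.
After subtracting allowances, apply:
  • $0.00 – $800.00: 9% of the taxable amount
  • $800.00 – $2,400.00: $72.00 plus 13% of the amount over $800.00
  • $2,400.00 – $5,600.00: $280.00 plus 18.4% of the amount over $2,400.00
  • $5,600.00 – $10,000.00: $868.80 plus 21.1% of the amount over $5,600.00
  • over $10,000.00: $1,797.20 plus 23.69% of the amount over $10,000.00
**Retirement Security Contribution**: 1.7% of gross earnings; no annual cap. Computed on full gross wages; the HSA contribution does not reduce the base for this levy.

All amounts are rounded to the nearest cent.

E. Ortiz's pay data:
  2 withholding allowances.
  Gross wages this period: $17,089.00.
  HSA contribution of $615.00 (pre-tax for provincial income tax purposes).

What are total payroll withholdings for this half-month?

Provincial Income Tax: taxable = $17,089.00 − $615.00 − 2×$502.00 = $15,470.00
  $1,797.20 + 23.69% × ($15,470.00 − $10,000.00) = $1,797.20 + 23.69% × $5,470.00 = $3,093.04
Retirement Security Contribution: 1.7% × $17,089.00 = $290.51
Total: $3,093.04 + $290.51 = $3,383.55

$3,383.55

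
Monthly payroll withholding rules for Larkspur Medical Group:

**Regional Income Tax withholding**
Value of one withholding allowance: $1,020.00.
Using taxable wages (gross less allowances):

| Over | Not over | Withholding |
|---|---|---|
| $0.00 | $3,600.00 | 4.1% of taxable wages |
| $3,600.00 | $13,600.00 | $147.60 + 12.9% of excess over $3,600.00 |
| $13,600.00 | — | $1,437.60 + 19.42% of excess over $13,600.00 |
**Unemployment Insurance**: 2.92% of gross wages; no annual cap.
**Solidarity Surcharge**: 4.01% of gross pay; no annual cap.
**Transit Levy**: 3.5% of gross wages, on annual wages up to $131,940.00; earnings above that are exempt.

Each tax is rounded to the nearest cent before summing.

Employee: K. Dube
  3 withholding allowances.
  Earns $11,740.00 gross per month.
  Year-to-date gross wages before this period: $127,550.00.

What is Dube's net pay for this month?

Regional Income Tax: taxable = $11,740.00 − 3×$1,020.00 = $8,680.00
  $147.60 + 12.9% × ($8,680.00 − $3,600.00) = $147.60 + 12.9% × $5,080.00 = $802.92
Unemployment Insurance: 2.92% × $11,740.00 = $342.81
Solidarity Surcharge: 4.01% × $11,740.00 = $470.77
Transit Levy: cap $131,940.00 − YTD $127,550.00 = $4,390.00 subject; 3.5% × $4,390.00 = $153.65
Total withheld: $802.92 + $342.81 + $470.77 + $153.65 = $1,770.15
Net pay: $11,740.00 − $1,770.15 = $9,969.85

$9,969.85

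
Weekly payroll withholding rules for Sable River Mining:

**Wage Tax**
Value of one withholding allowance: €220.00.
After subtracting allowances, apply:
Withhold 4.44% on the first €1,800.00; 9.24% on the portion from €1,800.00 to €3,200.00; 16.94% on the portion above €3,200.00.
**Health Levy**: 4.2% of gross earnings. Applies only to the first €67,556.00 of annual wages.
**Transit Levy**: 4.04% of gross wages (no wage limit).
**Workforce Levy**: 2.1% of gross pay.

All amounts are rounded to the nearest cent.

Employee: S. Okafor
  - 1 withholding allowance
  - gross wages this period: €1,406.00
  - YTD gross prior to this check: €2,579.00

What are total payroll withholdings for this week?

Wage Tax: taxable = €1,406.00 − 1×€220.00 = €1,186.00
  4.44% × €1,186.00 = €52.66
Health Levy: 4.2% × €1,406.00 = €59.05
Transit Levy: 4.04% × €1,406.00 = €56.80
Workforce Levy: 2.1% × €1,406.00 = €29.53
Total: €52.66 + €59.05 + €56.80 + €29.53 = €198.04

€198.04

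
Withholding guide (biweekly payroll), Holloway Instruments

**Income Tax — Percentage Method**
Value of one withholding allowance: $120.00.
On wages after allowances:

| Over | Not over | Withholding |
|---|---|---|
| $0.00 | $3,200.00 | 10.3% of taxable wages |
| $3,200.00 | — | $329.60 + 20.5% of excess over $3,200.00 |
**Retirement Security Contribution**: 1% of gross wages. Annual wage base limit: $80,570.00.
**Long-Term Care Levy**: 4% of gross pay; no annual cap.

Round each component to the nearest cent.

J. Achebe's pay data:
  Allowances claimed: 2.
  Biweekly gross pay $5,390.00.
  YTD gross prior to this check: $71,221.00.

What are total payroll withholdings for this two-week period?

Income Tax: taxable = $5,390.00 − 2×$120.00 = $5,150.00
  $329.60 + 20.5% × ($5,150.00 − $3,200.00) = $329.60 + 20.5% × $1,950.00 = $729.35
Retirement Security Contribution: 1% × $5,390.00 = $53.90
Long-Term Care Levy: 4% × $5,390.00 = $215.60
Total: $729.35 + $53.90 + $215.60 = $998.85

$998.85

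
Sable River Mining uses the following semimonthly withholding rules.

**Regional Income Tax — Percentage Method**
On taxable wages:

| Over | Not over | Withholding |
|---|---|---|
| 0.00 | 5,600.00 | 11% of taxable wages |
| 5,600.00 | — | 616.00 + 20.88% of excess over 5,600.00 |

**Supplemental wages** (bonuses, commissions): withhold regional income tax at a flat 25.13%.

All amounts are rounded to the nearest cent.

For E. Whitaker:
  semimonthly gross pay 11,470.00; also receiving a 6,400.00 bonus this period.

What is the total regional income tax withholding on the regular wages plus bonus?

Regional Income Tax: taxable = 11,470.00
  616.00 + 20.88% × (11,470.00 − 5,600.00) = 616.00 + 20.88% × 5,870.00 = 1,841.66
Supplemental (25.13% flat on bonus): 25.13% × 6,400.00 = 1,608.32
Total regional income tax: 1,841.66 + 1,608.32 = 3,449.98

3,449.98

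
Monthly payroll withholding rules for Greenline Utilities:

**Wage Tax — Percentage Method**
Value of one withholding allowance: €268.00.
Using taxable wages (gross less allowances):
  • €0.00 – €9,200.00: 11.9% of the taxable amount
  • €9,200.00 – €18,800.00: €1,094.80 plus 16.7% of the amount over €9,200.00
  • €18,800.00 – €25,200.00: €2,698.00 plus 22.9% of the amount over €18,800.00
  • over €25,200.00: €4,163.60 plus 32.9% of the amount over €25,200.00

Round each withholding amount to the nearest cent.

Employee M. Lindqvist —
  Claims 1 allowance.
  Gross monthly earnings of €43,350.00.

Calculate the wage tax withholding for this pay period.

Wage Tax: taxable = €43,350.00 − 1×€268.00 = €43,082.00
  €4,163.60 + 32.9% × (€43,082.00 − €25,200.00) = €4,163.60 + 32.9% × €17,882.00 = €10,046.78

€10,046.78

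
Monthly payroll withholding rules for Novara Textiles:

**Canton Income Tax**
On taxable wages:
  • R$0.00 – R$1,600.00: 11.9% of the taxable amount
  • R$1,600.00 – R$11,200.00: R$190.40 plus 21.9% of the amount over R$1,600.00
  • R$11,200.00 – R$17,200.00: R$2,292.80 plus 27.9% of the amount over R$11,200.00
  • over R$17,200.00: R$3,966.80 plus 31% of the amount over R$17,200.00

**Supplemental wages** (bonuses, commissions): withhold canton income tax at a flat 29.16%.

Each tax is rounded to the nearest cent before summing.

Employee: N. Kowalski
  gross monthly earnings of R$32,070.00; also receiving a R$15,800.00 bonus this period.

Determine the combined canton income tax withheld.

R$13,183.78

Canton Income Tax: taxable = R$32,070.00
  R$3,966.80 + 31% × (R$32,070.00 − R$17,200.00) = R$3,966.80 + 31% × R$14,870.00 = R$8,576.50
Supplemental (29.16% flat on bonus): 29.16% × R$15,800.00 = R$4,607.28
Total canton income tax: R$8,576.50 + R$4,607.28 = R$13,183.78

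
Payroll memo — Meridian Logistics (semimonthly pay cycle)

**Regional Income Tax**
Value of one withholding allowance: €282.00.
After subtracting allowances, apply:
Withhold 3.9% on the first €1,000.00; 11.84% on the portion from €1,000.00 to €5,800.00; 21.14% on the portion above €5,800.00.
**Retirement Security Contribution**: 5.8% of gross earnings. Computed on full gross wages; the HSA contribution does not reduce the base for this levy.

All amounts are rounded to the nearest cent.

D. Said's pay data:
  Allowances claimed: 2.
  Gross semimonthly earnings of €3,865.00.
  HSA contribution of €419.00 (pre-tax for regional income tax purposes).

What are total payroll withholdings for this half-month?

Regional Income Tax: taxable = €3,865.00 − €419.00 − 2×€282.00 = €2,882.00
  €39.00 + 11.84% × (€2,882.00 − €1,000.00) = €39.00 + 11.84% × €1,882.00 = €261.83
Retirement Security Contribution: 5.8% × €3,865.00 = €224.17
Total: €261.83 + €224.17 = €486.00

€486.00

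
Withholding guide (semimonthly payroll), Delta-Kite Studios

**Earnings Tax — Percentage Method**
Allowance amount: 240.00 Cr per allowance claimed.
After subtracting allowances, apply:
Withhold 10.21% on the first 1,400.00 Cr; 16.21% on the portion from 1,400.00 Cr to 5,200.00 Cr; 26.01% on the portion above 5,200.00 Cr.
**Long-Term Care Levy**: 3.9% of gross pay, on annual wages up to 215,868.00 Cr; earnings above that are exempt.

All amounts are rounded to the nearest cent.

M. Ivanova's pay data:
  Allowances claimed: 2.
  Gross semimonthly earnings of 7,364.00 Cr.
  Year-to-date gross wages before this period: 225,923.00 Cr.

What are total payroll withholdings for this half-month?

1,196.93 Cr

Earnings Tax: taxable = 7,364.00 Cr − 2×240.00 Cr = 6,884.00 Cr
  758.92 Cr + 26.01% × (6,884.00 Cr − 5,200.00 Cr) = 758.92 Cr + 26.01% × 1,684.00 Cr = 1,196.93 Cr
Long-Term Care Levy: YTD 225,923.00 Cr ≥ cap 215,868.00 Cr → 0.00 Cr
Total: 1,196.93 Cr + 0.00 Cr = 1,196.93 Cr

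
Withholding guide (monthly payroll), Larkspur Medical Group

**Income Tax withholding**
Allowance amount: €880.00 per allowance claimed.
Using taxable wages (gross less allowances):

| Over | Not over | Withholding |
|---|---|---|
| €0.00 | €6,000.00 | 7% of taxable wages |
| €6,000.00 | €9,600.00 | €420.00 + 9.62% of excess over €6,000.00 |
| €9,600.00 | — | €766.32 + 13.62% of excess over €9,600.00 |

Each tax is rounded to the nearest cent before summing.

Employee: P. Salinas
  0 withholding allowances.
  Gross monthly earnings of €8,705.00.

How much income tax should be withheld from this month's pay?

€680.22

Income Tax: taxable = €8,705.00
  €420.00 + 9.62% × (€8,705.00 − €6,000.00) = €420.00 + 9.62% × €2,705.00 = €680.22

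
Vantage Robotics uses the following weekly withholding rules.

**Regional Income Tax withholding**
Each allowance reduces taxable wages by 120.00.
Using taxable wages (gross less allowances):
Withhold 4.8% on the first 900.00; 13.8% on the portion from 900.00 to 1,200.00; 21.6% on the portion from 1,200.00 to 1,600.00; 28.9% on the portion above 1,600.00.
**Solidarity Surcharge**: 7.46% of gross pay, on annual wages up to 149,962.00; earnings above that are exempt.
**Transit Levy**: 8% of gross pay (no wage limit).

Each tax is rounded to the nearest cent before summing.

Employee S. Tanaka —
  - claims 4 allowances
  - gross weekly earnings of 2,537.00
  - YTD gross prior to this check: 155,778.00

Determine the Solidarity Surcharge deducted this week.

0.00

Solidarity Surcharge: YTD 155,778.00 ≥ cap 149,962.00 → 0.00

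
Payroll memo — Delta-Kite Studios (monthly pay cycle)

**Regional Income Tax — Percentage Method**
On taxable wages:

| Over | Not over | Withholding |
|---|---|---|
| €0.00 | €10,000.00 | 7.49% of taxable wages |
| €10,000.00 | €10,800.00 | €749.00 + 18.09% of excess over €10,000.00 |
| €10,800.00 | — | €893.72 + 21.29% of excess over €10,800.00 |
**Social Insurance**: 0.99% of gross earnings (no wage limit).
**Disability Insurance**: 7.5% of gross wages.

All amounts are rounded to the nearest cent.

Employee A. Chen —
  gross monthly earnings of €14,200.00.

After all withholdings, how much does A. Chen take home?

Regional Income Tax: taxable = €14,200.00
  €893.72 + 21.29% × (€14,200.00 − €10,800.00) = €893.72 + 21.29% × €3,400.00 = €1,617.58
Social Insurance: 0.99% × €14,200.00 = €140.58
Disability Insurance: 7.5% × €14,200.00 = €1,065.00
Total withheld: €1,617.58 + €140.58 + €1,065.00 = €2,823.16
Net pay: €14,200.00 − €2,823.16 = €11,376.84

€11,376.84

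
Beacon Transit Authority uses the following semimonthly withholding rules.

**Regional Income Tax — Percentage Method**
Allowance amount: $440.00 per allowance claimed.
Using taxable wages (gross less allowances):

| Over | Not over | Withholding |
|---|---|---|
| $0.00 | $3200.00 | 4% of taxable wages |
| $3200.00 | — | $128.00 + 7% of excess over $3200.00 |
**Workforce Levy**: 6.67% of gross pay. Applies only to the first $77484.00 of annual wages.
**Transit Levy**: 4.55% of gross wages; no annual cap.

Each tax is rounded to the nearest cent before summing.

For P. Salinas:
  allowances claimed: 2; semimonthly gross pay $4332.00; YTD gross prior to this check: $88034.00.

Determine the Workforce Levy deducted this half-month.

$0.00

Workforce Levy: YTD $88034.00 ≥ cap $77484.00 → $0.00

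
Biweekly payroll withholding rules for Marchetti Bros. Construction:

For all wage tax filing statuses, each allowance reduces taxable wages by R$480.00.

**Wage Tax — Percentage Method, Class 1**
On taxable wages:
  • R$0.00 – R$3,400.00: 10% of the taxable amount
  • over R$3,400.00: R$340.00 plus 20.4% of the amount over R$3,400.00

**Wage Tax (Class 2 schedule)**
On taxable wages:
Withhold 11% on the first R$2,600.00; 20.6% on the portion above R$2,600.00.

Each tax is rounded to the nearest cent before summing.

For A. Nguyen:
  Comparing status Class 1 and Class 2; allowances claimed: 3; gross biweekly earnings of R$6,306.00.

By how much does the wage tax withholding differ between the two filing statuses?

R$113.74

Wage Tax (Class 1): taxable = R$6,306.00 − 3×R$480.00 = R$4,866.00
  R$340.00 + 20.4% × (R$4,866.00 − R$3,400.00) = R$340.00 + 20.4% × R$1,466.00 = R$639.06
Wage Tax (Class 2): taxable = R$6,306.00 − 3×R$480.00 = R$4,866.00
  R$286.00 + 20.6% × (R$4,866.00 − R$2,600.00) = R$286.00 + 20.6% × R$2,266.00 = R$752.80
Difference: |R$639.06 − R$752.80| = R$113.74 (higher under Class 2)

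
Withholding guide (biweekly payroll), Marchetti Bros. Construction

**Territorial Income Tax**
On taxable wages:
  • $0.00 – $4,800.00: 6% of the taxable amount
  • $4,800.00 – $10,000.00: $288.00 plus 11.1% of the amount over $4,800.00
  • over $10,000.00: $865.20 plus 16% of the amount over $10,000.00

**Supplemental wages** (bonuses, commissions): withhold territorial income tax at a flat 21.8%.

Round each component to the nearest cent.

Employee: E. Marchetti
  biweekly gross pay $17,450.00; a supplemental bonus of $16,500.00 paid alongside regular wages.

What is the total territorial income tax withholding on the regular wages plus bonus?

Territorial Income Tax: taxable = $17,450.00
  $865.20 + 16% × ($17,450.00 − $10,000.00) = $865.20 + 16% × $7,450.00 = $2,057.20
Supplemental (21.8% flat on bonus): 21.8% × $16,500.00 = $3,597.00
Total territorial income tax: $2,057.20 + $3,597.00 = $5,654.20

$5,654.20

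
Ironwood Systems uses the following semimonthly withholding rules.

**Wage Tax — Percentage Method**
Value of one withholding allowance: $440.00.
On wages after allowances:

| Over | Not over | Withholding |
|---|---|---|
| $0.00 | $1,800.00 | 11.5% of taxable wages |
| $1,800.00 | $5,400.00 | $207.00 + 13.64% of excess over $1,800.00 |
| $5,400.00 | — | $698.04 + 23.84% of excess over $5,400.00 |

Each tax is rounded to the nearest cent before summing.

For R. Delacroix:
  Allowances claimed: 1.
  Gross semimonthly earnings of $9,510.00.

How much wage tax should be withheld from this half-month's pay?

Wage Tax: taxable = $9,510.00 − 1×$440.00 = $9,070.00
  $698.04 + 23.84% × ($9,070.00 − $5,400.00) = $698.04 + 23.84% × $3,670.00 = $1,572.97

$1,572.97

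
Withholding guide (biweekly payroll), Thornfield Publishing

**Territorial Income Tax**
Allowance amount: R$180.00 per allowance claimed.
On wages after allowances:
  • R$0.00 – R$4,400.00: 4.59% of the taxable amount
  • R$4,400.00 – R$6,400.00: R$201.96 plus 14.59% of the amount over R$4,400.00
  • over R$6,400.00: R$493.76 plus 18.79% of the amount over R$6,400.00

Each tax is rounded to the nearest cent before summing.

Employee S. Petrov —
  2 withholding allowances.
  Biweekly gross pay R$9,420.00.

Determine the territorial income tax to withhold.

R$993.57

Territorial Income Tax: taxable = R$9,420.00 − 2×R$180.00 = R$9,060.00
  R$493.76 + 18.79% × (R$9,060.00 − R$6,400.00) = R$493.76 + 18.79% × R$2,660.00 = R$993.57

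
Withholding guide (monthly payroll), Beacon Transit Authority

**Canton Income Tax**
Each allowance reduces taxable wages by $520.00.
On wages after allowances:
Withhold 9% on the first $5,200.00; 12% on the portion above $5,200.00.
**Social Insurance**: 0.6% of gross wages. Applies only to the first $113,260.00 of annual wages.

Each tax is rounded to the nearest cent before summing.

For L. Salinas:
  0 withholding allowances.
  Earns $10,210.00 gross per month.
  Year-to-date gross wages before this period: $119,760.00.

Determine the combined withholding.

$1,069.20

Canton Income Tax: taxable = $10,210.00
  $468.00 + 12% × ($10,210.00 − $5,200.00) = $468.00 + 12% × $5,010.00 = $1,069.20
Social Insurance: YTD $119,760.00 ≥ cap $113,260.00 → $0.00
Total: $1,069.20 + $0.00 = $1,069.20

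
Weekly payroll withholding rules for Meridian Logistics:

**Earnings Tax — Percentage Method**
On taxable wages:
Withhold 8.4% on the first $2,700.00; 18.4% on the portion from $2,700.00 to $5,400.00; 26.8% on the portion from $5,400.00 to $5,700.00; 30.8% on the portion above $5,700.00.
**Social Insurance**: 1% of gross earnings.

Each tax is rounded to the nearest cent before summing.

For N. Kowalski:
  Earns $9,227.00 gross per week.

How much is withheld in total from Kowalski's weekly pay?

Earnings Tax: taxable = $9,227.00
  $804.00 + 30.8% × ($9,227.00 − $5,700.00) = $804.00 + 30.8% × $3,527.00 = $1,890.32
Social Insurance: 1% × $9,227.00 = $92.27
Total: $1,890.32 + $92.27 = $1,982.59

$1,982.59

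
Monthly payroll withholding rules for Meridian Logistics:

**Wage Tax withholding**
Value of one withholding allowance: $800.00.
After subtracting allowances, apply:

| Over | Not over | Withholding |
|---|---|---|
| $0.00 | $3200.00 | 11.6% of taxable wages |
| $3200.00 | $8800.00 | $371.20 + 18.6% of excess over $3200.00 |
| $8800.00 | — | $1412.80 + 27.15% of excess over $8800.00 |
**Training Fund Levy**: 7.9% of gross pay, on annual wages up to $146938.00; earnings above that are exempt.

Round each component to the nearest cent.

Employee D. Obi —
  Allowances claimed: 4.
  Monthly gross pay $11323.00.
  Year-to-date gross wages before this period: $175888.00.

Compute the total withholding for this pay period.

Wage Tax: taxable = $11323.00 − 4×$800.00 = $8123.00
  $371.20 + 18.6% × ($8123.00 − $3200.00) = $371.20 + 18.6% × $4923.00 = $1286.88
Training Fund Levy: YTD $175888.00 ≥ cap $146938.00 → $0.00
Total: $1286.88 + $0.00 = $1286.88

$1286.88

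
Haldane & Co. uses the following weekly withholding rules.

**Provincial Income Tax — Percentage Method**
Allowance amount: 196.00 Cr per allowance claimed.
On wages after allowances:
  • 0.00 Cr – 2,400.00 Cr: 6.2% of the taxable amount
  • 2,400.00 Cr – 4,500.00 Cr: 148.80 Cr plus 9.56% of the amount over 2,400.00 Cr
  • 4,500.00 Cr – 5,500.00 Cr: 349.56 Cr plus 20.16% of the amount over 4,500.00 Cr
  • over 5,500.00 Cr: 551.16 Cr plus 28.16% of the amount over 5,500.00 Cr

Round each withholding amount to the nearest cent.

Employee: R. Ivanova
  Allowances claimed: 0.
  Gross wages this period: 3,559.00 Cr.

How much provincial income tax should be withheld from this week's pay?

259.60 Cr

Provincial Income Tax: taxable = 3,559.00 Cr
  148.80 Cr + 9.56% × (3,559.00 Cr − 2,400.00 Cr) = 148.80 Cr + 9.56% × 1,159.00 Cr = 259.60 Cr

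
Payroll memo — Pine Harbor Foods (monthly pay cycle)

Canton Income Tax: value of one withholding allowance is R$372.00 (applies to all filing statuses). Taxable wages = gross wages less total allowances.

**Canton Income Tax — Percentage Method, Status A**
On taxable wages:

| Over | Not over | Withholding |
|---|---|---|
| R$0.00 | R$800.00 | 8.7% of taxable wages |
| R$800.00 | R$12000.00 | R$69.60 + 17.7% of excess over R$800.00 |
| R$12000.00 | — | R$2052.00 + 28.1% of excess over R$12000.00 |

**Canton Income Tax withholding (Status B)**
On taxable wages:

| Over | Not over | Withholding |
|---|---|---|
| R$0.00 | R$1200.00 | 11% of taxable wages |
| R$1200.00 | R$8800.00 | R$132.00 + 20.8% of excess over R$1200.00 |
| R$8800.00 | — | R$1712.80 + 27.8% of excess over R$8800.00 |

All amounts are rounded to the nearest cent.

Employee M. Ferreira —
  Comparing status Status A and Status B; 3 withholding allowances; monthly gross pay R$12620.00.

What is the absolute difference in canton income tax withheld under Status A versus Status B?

Canton Income Tax (Status A): taxable = R$12620.00 − 3×R$372.00 = R$11504.00
  R$69.60 + 17.7% × (R$11504.00 − R$800.00) = R$69.60 + 17.7% × R$10704.00 = R$1964.21
Canton Income Tax (Status B): taxable = R$12620.00 − 3×R$372.00 = R$11504.00
  R$1712.80 + 27.8% × (R$11504.00 − R$8800.00) = R$1712.80 + 27.8% × R$2704.00 = R$2464.51
Difference: |R$1964.21 − R$2464.51| = R$500.30 (higher under Status B)

R$500.30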